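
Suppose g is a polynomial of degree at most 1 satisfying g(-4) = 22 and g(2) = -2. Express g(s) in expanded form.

Write g(s) = as + b. Substituting each data point gives a linear system:
  -4a + b = 22
  2a + b = -2
Solving the system yields a = -4, b = 6.
So g(s) = -4s + 6.
Check: g(2) = -2. ✓

g(s) = -4s + 6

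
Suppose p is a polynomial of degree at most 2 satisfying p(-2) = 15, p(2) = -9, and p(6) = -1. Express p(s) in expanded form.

Using the Lagrange interpolation formula with nodes -2, 2, 6:
  L_0(s) = (s - 2)(s - 6) / 32
  L_1(s) = (s + 2)(s - 6) / -16
  L_2(s) = (s + 2)(s - 2) / 32
Then p(s) = 15·L_0(s) - 9·L_1(s) - 1·L_2(s).
Expanding and collecting terms gives p(s) = s^2 - 6s - 1.
Check: p(2) = -9. ✓

p(s) = s^2 - 6s - 1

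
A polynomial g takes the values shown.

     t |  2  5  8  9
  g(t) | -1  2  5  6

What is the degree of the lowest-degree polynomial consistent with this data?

Divided differences on the nodes 2, 5, 8, 9:
  order 0: -1  2  5  6
  order 1: 1  1  1
  order 2: 0  0
  order 3: 0
The order-1 divided differences are all 1 (nonzero) and every higher order vanishes, so the data lies on a polynomial of degree exactly 1.

1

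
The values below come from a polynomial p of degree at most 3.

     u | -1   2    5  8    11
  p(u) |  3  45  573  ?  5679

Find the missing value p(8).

2235

The 4 known points determine the degree-3 polynomial uniquely.
Write p(u) = au^3 + bu^2 + cu + d. Substituting each data point gives a linear system:
  -a + b - c + d = 3
  8a + 4b + 2c + d = 45
  125a + 25b + 5c + d = 573
  1331a + 121b + 11c + d = 5679
Solving the system yields a = 4, b = 3, c = -1, d = 3.
So p(u) = 4u^3 + 3u^2 - u + 3.
Then p(8) = 2235.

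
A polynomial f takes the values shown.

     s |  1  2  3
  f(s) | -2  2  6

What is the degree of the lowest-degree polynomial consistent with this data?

Forward differences of the values at s = 1, 2, 3:
  f  : -2  2  6
  Δ  : 4  4
  Δ^2: 0
The first differences are constant (4) and nonzero, while all higher differences vanish, so the minimal degree is 1.

1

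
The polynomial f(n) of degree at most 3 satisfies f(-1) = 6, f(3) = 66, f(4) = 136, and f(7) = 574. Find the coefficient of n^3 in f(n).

Write f(n) = an^3 + bn^2 + cn + d. Substituting each data point gives a linear system:
  -a + b - c + d = 6
  27a + 9b + 3c + d = 66
  64a + 16b + 4c + d = 136
  343a + 49b + 7c + d = 574
Solving the system yields a = 1, b = 5, c = -2, d = 0.
So f(n) = n^3 + 5n^2 - 2n.
The leading coefficient is 1.

1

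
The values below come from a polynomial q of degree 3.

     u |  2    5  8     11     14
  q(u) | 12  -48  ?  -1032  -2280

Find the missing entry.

-342

The 4 known points determine the degree-3 polynomial uniquely.
Write q(u) = au^3 + bu^2 + cu + d. Substituting each data point gives a linear system:
  8a + 4b + 2c + d = 12
  125a + 25b + 5c + d = -48
  1331a + 121b + 11c + d = -1032
  2744a + 196b + 14c + d = -2280
Solving the system yields a = -1, b = 2, c = 5, d = 2.
So q(u) = -u^3 + 2u^2 + 5u + 2.
Then q(8) = -342.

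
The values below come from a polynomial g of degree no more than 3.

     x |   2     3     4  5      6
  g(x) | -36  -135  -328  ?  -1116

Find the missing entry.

-645

On equispaced nodes a degree-3 polynomial has vanishing fourth forward difference, so
  g(2) - 4·g(3) + 6·g(4) - 4·g(5) + g(6) = 0.
Substituting the known values and solving for g(5):
  -4·g(5) = 2580
  g(5) = -645.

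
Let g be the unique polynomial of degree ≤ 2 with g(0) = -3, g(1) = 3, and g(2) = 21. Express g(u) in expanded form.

Write g(u) = au^2 + bu + c. Substituting each data point gives a linear system:
  c = -3
  a + b + c = 3
  4a + 2b + c = 21
Solving the system yields a = 6, b = 0, c = -3.
So g(u) = 6u^2 - 3.
Check: g(1) = 3. ✓

g(u) = 6u^2 - 3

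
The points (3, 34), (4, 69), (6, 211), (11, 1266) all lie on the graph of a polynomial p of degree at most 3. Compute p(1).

6

Using the Lagrange interpolation formula with nodes 3, 4, 6, 11:
  L_0(s) = (s - 4)(s - 6)(s - 11) / -24
  L_1(s) = (s - 3)(s - 6)(s - 11) / 14
  L_2(s) = (s - 3)(s - 4)(s - 11) / -30
  L_3(s) = (s - 3)(s - 4)(s - 6) / 280
Then p(s) = 34·L_0(s) + 69·L_1(s) + 211·L_2(s) + 1266·L_3(s).
Expanding and collecting terms gives p(s) = s³ - s² + 5s + 1.
Evaluating at s = 1: p(1) = 6.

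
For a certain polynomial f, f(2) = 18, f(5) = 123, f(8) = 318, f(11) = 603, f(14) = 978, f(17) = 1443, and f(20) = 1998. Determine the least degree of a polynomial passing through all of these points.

2

Forward differences of the values at x = 2, 5, 8, 11, 14, 17, 20:
  f  : 18  123  318  603  978  1443  1998
  Δ  : 105  195  285  375  465  555
  Δ^2: 90  90  90  90  90
  Δ^3: 0  0  0  0
  Δ^4: 0  0  0
  Δ^5: 0  0
  Δ^6: 0
The second differences are constant (90) and nonzero, while all higher differences vanish, so the minimal degree is 2.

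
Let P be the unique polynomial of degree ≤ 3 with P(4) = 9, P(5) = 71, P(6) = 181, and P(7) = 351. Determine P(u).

Using the Lagrange interpolation formula with nodes 4, 5, 6, 7:
  L_0(u) = (u - 5)(u - 6)(u - 7) / -6
  L_1(u) = (u - 4)(u - 6)(u - 7) / 2
  L_2(u) = (u - 4)(u - 5)(u - 7) / -2
  L_3(u) = (u - 4)(u - 5)(u - 6) / 6
Then P(u) = 9·L_0(u) + 71·L_1(u) + 181·L_2(u) + 351·L_3(u).
Expanding and collecting terms gives P(u) = 2u^3 - 6u^2 - 6u + 1.
Check: P(4) = 9. ✓

P(u) = 2u^3 - 6u^2 - 6u + 1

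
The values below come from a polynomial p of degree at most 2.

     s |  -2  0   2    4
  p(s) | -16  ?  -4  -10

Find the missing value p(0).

On equispaced nodes a degree-2 polynomial has vanishing third forward difference, so
  - p(-2) + 3·p(0) - 3·p(2) + p(4) = 0.
Substituting the known values and solving for p(0):
  3·p(0) = -18
  p(0) = -6.

-6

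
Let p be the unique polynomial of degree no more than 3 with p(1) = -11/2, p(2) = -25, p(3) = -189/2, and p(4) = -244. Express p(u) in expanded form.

Write p(u) = au^3 + bu^2 + cu + d. Substituting each data point gives a linear system:
  a + b + c + d = -11/2
  8a + 4b + 2c + d = -25
  27a + 9b + 3c + d = -189/2
  64a + 16b + 4c + d = -244
Solving the system yields a = -5, b = 5, c = 1/2, d = -6.
So p(u) = -5u^3 + 5u^2 + (1/2)u - 6.
Check: p(1) = -11/2. ✓

p(u) = -5u^3 + 5u^2 + (1/2)u - 6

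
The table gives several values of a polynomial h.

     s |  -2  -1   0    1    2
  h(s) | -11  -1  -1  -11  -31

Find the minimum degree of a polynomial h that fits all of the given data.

Forward differences of the values at s = -2, -1, 0, 1, 2:
  h  : -11  -1  -1  -11  -31
  Δ  : 10  0  -10  -20
  Δ^2: -10  -10  -10
  Δ^3: 0  0
  Δ^4: 0
The second differences are constant (-10) and nonzero, while all higher differences vanish, so the minimal degree is 2.

2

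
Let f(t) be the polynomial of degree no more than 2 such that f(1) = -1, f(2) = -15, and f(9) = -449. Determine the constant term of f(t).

Write f(t) = at^2 + bt + c. Substituting each data point gives a linear system:
  a + b + c = -1
  4a + 2b + c = -15
  81a + 9b + c = -449
Solving the system yields a = -6, b = 4, c = 1.
So f(t) = -6t^2 + 4t + 1.
The constant term is 1.

1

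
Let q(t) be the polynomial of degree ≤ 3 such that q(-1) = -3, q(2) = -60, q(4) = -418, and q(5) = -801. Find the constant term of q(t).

Write q(t) = at^3 + bt^2 + ct + d. Substituting each data point gives a linear system:
  -a + b - c + d = -3
  8a + 4b + 2c + d = -60
  64a + 16b + 4c + d = -418
  125a + 25b + 5c + d = -801
Solving the system yields a = -6, b = -2, c = 1, d = -6.
So q(t) = -6t^3 - 2t^2 + t - 6.
The constant term is -6.

-6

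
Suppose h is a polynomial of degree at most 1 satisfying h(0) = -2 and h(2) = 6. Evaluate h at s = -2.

Write h(s) = as + b. Substituting each data point gives a linear system:
  b = -2
  2a + b = 6
Solving the system yields a = 4, b = -2.
So h(s) = 4s - 2.
Then h(-2) = -10.

-10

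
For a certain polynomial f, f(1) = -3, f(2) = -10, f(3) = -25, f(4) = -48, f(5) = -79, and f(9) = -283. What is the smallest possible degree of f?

2

Divided differences on the nodes 1, 2, 3, 4, 5, 9:
  order 0: -3  -10  -25  -48  -79  -283
  order 1: -7  -15  -23  -31  -51
  order 2: -4  -4  -4  -4
  order 3: 0  0  0
  order 4: 0  0
  order 5: 0
The order-2 divided differences are all -4 (nonzero) and every higher order vanishes, so the data lies on a polynomial of degree exactly 2.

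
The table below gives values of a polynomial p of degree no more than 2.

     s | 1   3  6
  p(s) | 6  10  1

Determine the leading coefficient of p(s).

Write p(s) = as^2 + bs + c. Substituting each data point gives a linear system:
  a + b + c = 6
  9a + 3b + c = 10
  36a + 6b + c = 1
Solving the system yields a = -1, b = 6, c = 1.
So p(s) = -s^2 + 6s + 1.
The leading coefficient is -1.

-1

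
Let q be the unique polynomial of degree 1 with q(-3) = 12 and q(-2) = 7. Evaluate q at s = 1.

Write q(s) = as + b. Substituting each data point gives a linear system:
  -3a + b = 12
  -2a + b = 7
Solving the system yields a = -5, b = -3.
So q(s) = -5s - 3.
Then q(1) = -8.

-8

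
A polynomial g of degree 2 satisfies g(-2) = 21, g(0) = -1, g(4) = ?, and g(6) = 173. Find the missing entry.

The 3 known points determine the degree-2 polynomial uniquely.
Write g(u) = au^2 + bu + c. Substituting each data point gives a linear system:
  4a - 2b + c = 21
  c = -1
  36a + 6b + c = 173
Solving the system yields a = 5, b = -1, c = -1.
So g(u) = 5u² - u - 1.
Then g(4) = 75.

75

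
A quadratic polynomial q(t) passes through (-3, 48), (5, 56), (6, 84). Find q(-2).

28

Write q(t) = at^2 + bt + c. Substituting each data point gives a linear system:
  9a - 3b + c = 48
  25a + 5b + c = 56
  36a + 6b + c = 84
Solving the system yields a = 3, b = -5, c = 6.
So q(t) = 3t^2 - 5t + 6.
Then q(-2) = 28.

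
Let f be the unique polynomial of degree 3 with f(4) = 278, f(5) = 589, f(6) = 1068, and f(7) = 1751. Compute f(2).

16

Using the Lagrange interpolation formula with nodes 4, 5, 6, 7:
  L_0(s) = (s - 5)(s - 6)(s - 7) / -6
  L_1(s) = (s - 4)(s - 6)(s - 7) / 2
  L_2(s) = (s - 4)(s - 5)(s - 7) / -2
  L_3(s) = (s - 4)(s - 5)(s - 6) / 6
Then f(s) = 278·L_0(s) + 589·L_1(s) + 1068·L_2(s) + 1751·L_3(s).
Expanding and collecting terms gives f(s) = 6s³ - 6s² - s - 6.
Evaluating at s = 2: f(2) = 16.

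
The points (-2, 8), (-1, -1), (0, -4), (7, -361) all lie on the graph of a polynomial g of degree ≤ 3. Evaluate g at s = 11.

Write g(s) = as^3 + bs^2 + cs + d. Substituting each data point gives a linear system:
  -8a + 4b - 2c + d = 8
  -a + b - c + d = -1
  d = -4
  343a + 49b + 7c + d = -361
Solving the system yields a = -1, b = 0, c = -2, d = -4.
So g(s) = -s^3 - 2s - 4.
Then g(11) = -1357.

-1357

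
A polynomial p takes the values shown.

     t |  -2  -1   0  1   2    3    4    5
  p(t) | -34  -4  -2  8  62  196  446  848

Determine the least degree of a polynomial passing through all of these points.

Forward differences of the values at t = -2, -1, 0, 1, 2, 3, 4, 5:
  p  : -34  -4  -2  8  62  196  446  848
  Δ  : 30  2  10  54  134  250  402
  Δ^2: -28  8  44  80  116  152
  Δ^3: 36  36  36  36  36
  Δ^4: 0  0  0  0
  Δ^5: 0  0  0
  Δ^6: 0  0
  Δ^7: 0
The third differences are constant (36) and nonzero, while all higher differences vanish, so the minimal degree is 3.

3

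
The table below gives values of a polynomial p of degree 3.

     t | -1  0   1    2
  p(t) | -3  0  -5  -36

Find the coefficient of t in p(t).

Write p(t) = at^3 + bt^2 + ct + d. Substituting each data point gives a linear system:
  -a + b - c + d = -3
  d = 0
  a + b + c + d = -5
  8a + 4b + 2c + d = -36
Solving the system yields a = -3, b = -4, c = 2, d = 0.
So p(t) = -3t^3 - 4t^2 + 2t.
The coefficient of t is 2.

2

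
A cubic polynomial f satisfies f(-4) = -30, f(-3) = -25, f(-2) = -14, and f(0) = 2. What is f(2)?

Write f(n) = an^3 + bn^2 + cn + d. Substituting each data point gives a linear system:
  -64a + 16b - 4c + d = -30
  -27a + 9b - 3c + d = -25
  -8a + 4b - 2c + d = -14
  d = 2
Solving the system yields a = -1, b = -6, c = 0, d = 2.
So f(n) = -n^3 - 6n^2 + 2.
Then f(2) = -30.

-30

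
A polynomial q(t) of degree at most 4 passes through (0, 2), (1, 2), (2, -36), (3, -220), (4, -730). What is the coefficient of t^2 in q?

2

Write q(t) = at^4 + bt^3 + ct^2 + dt + e. Substituting each data point gives a linear system:
  e = 2
  a + b + c + d + e = 2
  16a + 8b + 4c + 2d + e = -36
  81a + 27b + 9c + 3d + e = -220
  256a + 64b + 16c + 4d + e = -730
Solving the system yields a = -3, b = 0, c = 2, d = 1, e = 2.
So q(t) = -3t^4 + 2t^2 + t + 2.
The coefficient of t^2 is 2.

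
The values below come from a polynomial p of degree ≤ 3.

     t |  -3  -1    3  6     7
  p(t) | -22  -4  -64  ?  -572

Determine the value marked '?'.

-382

The 4 known points determine the degree-3 polynomial uniquely.
Write p(t) = at^3 + bt^2 + ct + d. Substituting each data point gives a linear system:
  -27a + 9b - 3c + d = -22
  -a + b - c + d = -4
  27a + 9b + 3c + d = -64
  343a + 49b + 7c + d = -572
Solving the system yields a = -1, b = -5, c = 2, d = 2.
So p(t) = -t^3 - 5t^2 + 2t + 2.
Then p(6) = -382.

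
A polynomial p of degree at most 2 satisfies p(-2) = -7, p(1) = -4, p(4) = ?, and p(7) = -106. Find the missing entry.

The 3 known points determine the degree-2 polynomial uniquely.
Write p(t) = at^2 + bt + c. Substituting each data point gives a linear system:
  4a - 2b + c = -7
  a + b + c = -4
  49a + 7b + c = -106
Solving the system yields a = -2, b = -1, c = -1.
So p(t) = -2t^2 - t - 1.
Then p(4) = -37.

-37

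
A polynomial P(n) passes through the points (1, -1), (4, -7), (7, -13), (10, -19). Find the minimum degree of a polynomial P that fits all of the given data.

1

Forward differences of the values at n = 1, 4, 7, 10:
  P  : -1  -7  -13  -19
  Δ  : -6  -6  -6
  Δ^2: 0  0
  Δ^3: 0
The first differences are constant (-6) and nonzero, while all higher differences vanish, so the minimal degree is 1.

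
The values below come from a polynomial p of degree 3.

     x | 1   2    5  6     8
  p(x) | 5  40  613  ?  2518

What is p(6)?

1060

The 4 known points determine the degree-3 polynomial uniquely.
Write p(x) = ax^3 + bx^2 + cx + d. Substituting each data point gives a linear system:
  a + b + c + d = 5
  8a + 4b + 2c + d = 40
  125a + 25b + 5c + d = 613
  512a + 64b + 8c + d = 2518
Solving the system yields a = 5, b = -1, c = 3, d = -2.
So p(x) = 5x³ - x² + 3x - 2.
Then p(6) = 1060.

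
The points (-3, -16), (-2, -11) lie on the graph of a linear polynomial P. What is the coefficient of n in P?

Write P(n) = an + b. Substituting each data point gives a linear system:
  -3a + b = -16
  -2a + b = -11
Solving the system yields a = 5, b = -1.
So P(n) = 5n - 1.
The leading coefficient is 5.

5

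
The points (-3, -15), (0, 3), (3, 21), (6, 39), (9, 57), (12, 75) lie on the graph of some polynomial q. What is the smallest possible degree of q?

1

Forward differences of the values at s = -3, 0, 3, 6, 9, 12:
  q  : -15  3  21  39  57  75
  Δ  : 18  18  18  18  18
  Δ^2: 0  0  0  0
  Δ^3: 0  0  0
  Δ^4: 0  0
  Δ^5: 0
The first differences are constant (18) and nonzero, while all higher differences vanish, so the minimal degree is 1.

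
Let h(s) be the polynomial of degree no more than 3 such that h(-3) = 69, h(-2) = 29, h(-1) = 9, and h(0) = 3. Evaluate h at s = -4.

135

Forward differences of the values at s = -3, -2, -1, 0:
  h  : 69  29  9  3
  Δ  : -40  -20  -6
  Δ^2: 20  14
  Δ^3: -6
The third differences are constant, confirming degree 3.
Interpolating (Newton forward form) and evaluating at s = -4 gives h(-4) = 135.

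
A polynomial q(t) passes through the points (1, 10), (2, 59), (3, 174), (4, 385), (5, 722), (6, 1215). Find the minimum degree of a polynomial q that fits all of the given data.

Forward differences of the values at t = 1, 2, 3, 4, 5, 6:
  q  : 10  59  174  385  722  1215
  Δ  : 49  115  211  337  493
  Δ^2: 66  96  126  156
  Δ^3: 30  30  30
  Δ^4: 0  0
  Δ^5: 0
The third differences are constant (30) and nonzero, while all higher differences vanish, so the minimal degree is 3.

3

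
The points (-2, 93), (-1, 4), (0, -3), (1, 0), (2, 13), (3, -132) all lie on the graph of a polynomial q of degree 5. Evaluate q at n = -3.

648

Forward differences of the values at n = -2, -1, 0, 1, 2, 3:
  q  : 93  4  -3  0  13  -132
  Δ  : -89  -7  3  13  -145
  Δ^2: 82  10  10  -158
  Δ^3: -72  0  -168
  Δ^4: 72  -168
  Δ^5: -240
The fifth differences are constant, confirming degree 5.
Interpolating (Newton forward form) and evaluating at n = -3 gives q(-3) = 648.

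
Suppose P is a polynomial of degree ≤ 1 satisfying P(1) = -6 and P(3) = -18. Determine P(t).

Write P(t) = at + b. Substituting each data point gives a linear system:
  a + b = -6
  3a + b = -18
Solving the system yields a = -6, b = 0.
So P(t) = -6t.
Check: P(3) = -18. ✓

P(t) = -6t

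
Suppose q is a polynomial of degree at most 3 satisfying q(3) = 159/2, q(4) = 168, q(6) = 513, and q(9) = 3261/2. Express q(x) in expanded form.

Write q(x) = ax^3 + bx^2 + cx + d. Substituting each data point gives a linear system:
  27a + 9b + 3c + d = 159/2
  64a + 16b + 4c + d = 168
  216a + 36b + 6c + d = 513
  729a + 81b + 9c + d = 3261/2
Solving the system yields a = 2, b = 2, c = 1/2, d = 6.
So q(x) = 2x³ + 2x² + (1/2)x + 6.
Check: q(9) = 3261/2. ✓

q(x) = 2x^3 + 2x^2 + (1/2)x + 6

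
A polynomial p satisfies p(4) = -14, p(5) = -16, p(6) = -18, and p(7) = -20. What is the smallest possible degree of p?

Forward differences of the values at n = 4, 5, 6, 7:
  p  : -14  -16  -18  -20
  Δ  : -2  -2  -2
  Δ^2: 0  0
  Δ^3: 0
The first differences are constant (-2) and nonzero, while all higher differences vanish, so the minimal degree is 1.

1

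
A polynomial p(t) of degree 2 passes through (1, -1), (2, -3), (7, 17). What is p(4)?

Using the Lagrange interpolation formula with nodes 1, 2, 7:
  L_0(t) = (t - 2)(t - 7) / 6
  L_1(t) = (t - 1)(t - 7) / -5
  L_2(t) = (t - 1)(t - 2) / 30
Then p(t) = -1·L_0(t) - 3·L_1(t) + 17·L_2(t).
Expanding and collecting terms gives p(t) = t^2 - 5t + 3.
Evaluating at t = 4: p(4) = -1.

-1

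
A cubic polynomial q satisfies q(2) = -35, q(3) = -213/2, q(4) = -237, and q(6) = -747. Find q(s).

q(s) = -3s^3 - (5/2)s^2 - 2s + 3

Using the Lagrange interpolation formula with nodes 2, 3, 4, 6:
  L_0(s) = (s - 3)(s - 4)(s - 6) / -8
  L_1(s) = (s - 2)(s - 4)(s - 6) / 3
  L_2(s) = (s - 2)(s - 3)(s - 6) / -4
  L_3(s) = (s - 2)(s - 3)(s - 4) / 24
Then q(s) = -35·L_0(s) - 213/2·L_1(s) - 237·L_2(s) - 747·L_3(s).
Expanding and collecting terms gives q(s) = -3s³ - (5/2)s² - 2s + 3.
Check: q(3) = -213/2. ✓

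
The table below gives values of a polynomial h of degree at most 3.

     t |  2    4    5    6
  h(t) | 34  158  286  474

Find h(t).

Write h(t) = at^3 + bt^2 + ct + d. Substituting each data point gives a linear system:
  8a + 4b + 2c + d = 34
  64a + 16b + 4c + d = 158
  125a + 25b + 5c + d = 286
  216a + 36b + 6c + d = 474
Solving the system yields a = 2, b = 0, c = 6, d = 6.
So h(t) = 2t^3 + 6t + 6.
Check: h(4) = 158. ✓

h(t) = 2t^3 + 6t + 6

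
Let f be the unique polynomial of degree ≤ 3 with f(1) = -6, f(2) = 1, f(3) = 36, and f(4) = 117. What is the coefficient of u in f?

Write f(u) = au^3 + bu^2 + cu + d. Substituting each data point gives a linear system:
  a + b + c + d = -6
  8a + 4b + 2c + d = 1
  27a + 9b + 3c + d = 36
  64a + 16b + 4c + d = 117
Solving the system yields a = 3, b = -4, c = -2, d = -3.
So f(u) = 3u^3 - 4u^2 - 2u - 3.
The coefficient of u is -2.

-2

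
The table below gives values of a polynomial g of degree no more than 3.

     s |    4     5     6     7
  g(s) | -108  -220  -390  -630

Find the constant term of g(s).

Write g(s) = as^3 + bs^2 + cs + d. Substituting each data point gives a linear system:
  64a + 16b + 4c + d = -108
  125a + 25b + 5c + d = -220
  216a + 36b + 6c + d = -390
  343a + 49b + 7c + d = -630
Solving the system yields a = -2, b = 1, c = 1, d = 0.
So g(s) = -2s^3 + s^2 + s.
The constant term is 0.

0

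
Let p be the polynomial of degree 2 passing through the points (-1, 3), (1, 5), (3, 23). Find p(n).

p(n) = 2n^2 + n + 2

Using the Lagrange interpolation formula with nodes -1, 1, 3:
  L_0(n) = (n - 1)(n - 3) / 8
  L_1(n) = (n + 1)(n - 3) / -4
  L_2(n) = (n + 1)(n - 1) / 8
Then p(n) = 3·L_0(n) + 5·L_1(n) + 23·L_2(n).
Expanding and collecting terms gives p(n) = 2n^2 + n + 2.
Check: p(1) = 5. ✓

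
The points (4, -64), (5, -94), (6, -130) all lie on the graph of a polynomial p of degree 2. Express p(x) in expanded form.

Using the Lagrange interpolation formula with nodes 4, 5, 6:
  L_0(x) = (x - 5)(x - 6) / 2
  L_1(x) = (x - 4)(x - 6) / -1
  L_2(x) = (x - 4)(x - 5) / 2
Then p(x) = -64·L_0(x) - 94·L_1(x) - 130·L_2(x).
Expanding and collecting terms gives p(x) = -3x^2 - 3x - 4.
Check: p(5) = -94. ✓

p(x) = -3x^2 - 3x - 4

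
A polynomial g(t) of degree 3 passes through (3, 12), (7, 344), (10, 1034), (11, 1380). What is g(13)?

Write g(t) = at^3 + bt^2 + ct + d. Substituting each data point gives a linear system:
  27a + 9b + 3c + d = 12
  343a + 49b + 7c + d = 344
  1000a + 100b + 10c + d = 1034
  1331a + 121b + 11c + d = 1380
Solving the system yields a = 1, b = 1, c = -6, d = -6.
So g(t) = t³ + t² - 6t - 6.
Then g(13) = 2282.

2282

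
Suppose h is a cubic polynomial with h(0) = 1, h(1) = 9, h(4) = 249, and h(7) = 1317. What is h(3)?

109

Using the Lagrange interpolation formula with nodes 0, 1, 4, 7:
  L_0(s) = (s - 1)(s - 4)(s - 7) / -28
  L_1(s) = s(s - 4)(s - 7) / 18
  L_2(s) = s(s - 1)(s - 7) / -36
  L_3(s) = s(s - 1)(s - 4) / 126
Then h(s) = 1·L_0(s) + 9·L_1(s) + 249·L_2(s) + 1317·L_3(s).
Expanding and collecting terms gives h(s) = 4s³ - 2s² + 6s + 1.
Evaluating at s = 3: h(3) = 109.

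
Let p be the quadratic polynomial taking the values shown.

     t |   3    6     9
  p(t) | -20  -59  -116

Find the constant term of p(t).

1

Write p(t) = at^2 + bt + c. Substituting each data point gives a linear system:
  9a + 3b + c = -20
  36a + 6b + c = -59
  81a + 9b + c = -116
Solving the system yields a = -1, b = -4, c = 1.
So p(t) = -t² - 4t + 1.
The constant term is 1.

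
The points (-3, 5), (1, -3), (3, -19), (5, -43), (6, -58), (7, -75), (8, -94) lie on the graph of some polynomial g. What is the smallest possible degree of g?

2

Divided differences on the nodes -3, 1, 3, 5, 6, 7, 8:
  order 0: 5  -3  -19  -43  -58  -75  -94
  order 1: -2  -8  -12  -15  -17  -19
  order 2: -1  -1  -1  -1  -1
  order 3: 0  0  0  0
  order 4: 0  0  0
  order 5: 0  0
  order 6: 0
The order-2 divided differences are all -1 (nonzero) and every higher order vanishes, so the data lies on a polynomial of degree exactly 2.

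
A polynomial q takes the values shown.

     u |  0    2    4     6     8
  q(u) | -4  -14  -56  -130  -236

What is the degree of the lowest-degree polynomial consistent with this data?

2

Forward differences of the values at u = 0, 2, 4, 6, 8:
  q  : -4  -14  -56  -130  -236
  Δ  : -10  -42  -74  -106
  Δ^2: -32  -32  -32
  Δ^3: 0  0
  Δ^4: 0
The second differences are constant (-32) and nonzero, while all higher differences vanish, so the minimal degree is 2.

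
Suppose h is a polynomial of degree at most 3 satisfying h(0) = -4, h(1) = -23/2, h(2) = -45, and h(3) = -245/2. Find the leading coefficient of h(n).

Write h(n) = an^3 + bn^2 + cn + d. Substituting each data point gives a linear system:
  d = -4
  a + b + c + d = -23/2
  8a + 4b + 2c + d = -45
  27a + 9b + 3c + d = -245/2
Solving the system yields a = -3, b = -4, c = -1/2, d = -4.
So h(n) = -3n^3 - 4n^2 - (1/2)n - 4.
The leading coefficient is -3.

-3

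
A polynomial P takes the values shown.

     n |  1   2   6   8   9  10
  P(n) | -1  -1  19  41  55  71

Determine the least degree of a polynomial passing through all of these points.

2

Divided differences on the nodes 1, 2, 6, 8, 9, 10:
  order 0: -1  -1  19  41  55  71
  order 1: 0  5  11  14  16
  order 2: 1  1  1  1
  order 3: 0  0  0
  order 4: 0  0
  order 5: 0
The order-2 divided differences are all 1 (nonzero) and every higher order vanishes, so the data lies on a polynomial of degree exactly 2.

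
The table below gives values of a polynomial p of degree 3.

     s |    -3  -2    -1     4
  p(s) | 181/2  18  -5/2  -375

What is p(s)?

p(s) = -5s^3 - 4s^2 + (5/2)s - 1

Write p(s) = as^3 + bs^2 + cs + d. Substituting each data point gives a linear system:
  -27a + 9b - 3c + d = 181/2
  -8a + 4b - 2c + d = 18
  -a + b - c + d = -5/2
  64a + 16b + 4c + d = -375
Solving the system yields a = -5, b = -4, c = 5/2, d = -1.
So p(s) = -5s³ - 4s² + (5/2)s - 1.
Check: p(4) = -375. ✓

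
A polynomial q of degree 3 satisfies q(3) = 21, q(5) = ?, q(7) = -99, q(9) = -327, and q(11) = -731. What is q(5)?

1

On equispaced nodes a degree-3 polynomial has vanishing fourth forward difference, so
  q(3) - 4·q(5) + 6·q(7) - 4·q(9) + q(11) = 0.
Substituting the known values and solving for q(5):
  -4·q(5) = -4
  q(5) = 1.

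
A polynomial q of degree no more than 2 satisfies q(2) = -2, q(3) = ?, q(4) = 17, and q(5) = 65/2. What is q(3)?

11/2

The 3 known points determine the degree-2 polynomial uniquely.
Write q(s) = as^2 + bs + c. Substituting each data point gives a linear system:
  4a + 2b + c = -2
  16a + 4b + c = 17
  25a + 5b + c = 65/2
Solving the system yields a = 2, b = -5/2, c = -5.
So q(s) = 2s^2 - (5/2)s - 5.
Then q(3) = 11/2.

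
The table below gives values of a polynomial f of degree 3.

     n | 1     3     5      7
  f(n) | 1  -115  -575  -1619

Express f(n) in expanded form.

f(n) = -5n^3 + 2n^2 - n + 5

Write f(n) = an^3 + bn^2 + cn + d. Substituting each data point gives a linear system:
  a + b + c + d = 1
  27a + 9b + 3c + d = -115
  125a + 25b + 5c + d = -575
  343a + 49b + 7c + d = -1619
Solving the system yields a = -5, b = 2, c = -1, d = 5.
So f(n) = -5n³ + 2n² - n + 5.
Check: f(3) = -115. ✓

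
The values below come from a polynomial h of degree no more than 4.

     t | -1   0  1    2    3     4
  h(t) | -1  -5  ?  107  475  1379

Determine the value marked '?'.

The 5 known points determine the degree-4 polynomial uniquely.
Write h(t) = at^4 + bt^3 + ct^2 + dt + e. Substituting each data point gives a linear system:
  a - b + c - d + e = -1
  e = -5
  16a + 8b + 4c + 2d + e = 107
  81a + 27b + 9c + 3d + e = 475
  256a + 64b + 16c + 4d + e = 1379
Solving the system yields a = 4, b = 5, c = 3, d = -2, e = -5.
So h(t) = 4t^4 + 5t^3 + 3t^2 - 2t - 5.
Then h(1) = 5.

5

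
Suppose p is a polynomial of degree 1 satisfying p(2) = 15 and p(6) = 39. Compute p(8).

51

Using the Lagrange interpolation formula with nodes 2, 6:
  L_0(n) = (n - 6) / -4
  L_1(n) = (n - 2) / 4
Then p(n) = 15·L_0(n) + 39·L_1(n).
Expanding and collecting terms gives p(n) = 6n + 3.
Evaluating at n = 8: p(8) = 51.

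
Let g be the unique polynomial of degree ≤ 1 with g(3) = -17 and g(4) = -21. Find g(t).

Write g(t) = at + b. Substituting each data point gives a linear system:
  3a + b = -17
  4a + b = -21
Solving the system yields a = -4, b = -5.
So g(t) = -4t - 5.
Check: g(3) = -17. ✓

g(t) = -4t - 5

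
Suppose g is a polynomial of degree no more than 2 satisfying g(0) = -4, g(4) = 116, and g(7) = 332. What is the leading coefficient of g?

6

Write g(x) = ax^2 + bx + c. Substituting each data point gives a linear system:
  c = -4
  16a + 4b + c = 116
  49a + 7b + c = 332
Solving the system yields a = 6, b = 6, c = -4.
So g(x) = 6x^2 + 6x - 4.
The leading coefficient is 6.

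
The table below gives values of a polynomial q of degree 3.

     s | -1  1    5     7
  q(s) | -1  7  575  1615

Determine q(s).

Write q(s) = as^3 + bs^2 + cs + d. Substituting each data point gives a linear system:
  -a + b - c + d = -1
  a + b + c + d = 7
  125a + 25b + 5c + d = 575
  343a + 49b + 7c + d = 1615
Solving the system yields a = 5, b = -2, c = -1, d = 5.
So q(s) = 5s^3 - 2s^2 - s + 5.
Check: q(7) = 1615. ✓

q(s) = 5s^3 - 2s^2 - s + 5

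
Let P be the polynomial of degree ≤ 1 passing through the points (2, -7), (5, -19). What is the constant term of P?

Write P(s) = as + b. Substituting each data point gives a linear system:
  2a + b = -7
  5a + b = -19
Solving the system yields a = -4, b = 1.
So P(s) = -4s + 1.
The constant term is 1.

1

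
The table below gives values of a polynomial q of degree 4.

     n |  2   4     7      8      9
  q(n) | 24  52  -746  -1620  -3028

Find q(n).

Write q(n) = an^4 + bn^3 + cn^2 + dn + e. Substituting each data point gives a linear system:
  16a + 8b + 4c + 2d + e = 24
  256a + 64b + 16c + 4d + e = 52
  2401a + 343b + 49c + 7d + e = -746
  4096a + 512b + 64c + 8d + e = -1620
  6561a + 729b + 81c + 9d + e = -3028
Solving the system yields a = -1, b = 5, c = -2, d = 6, e = -4.
So q(n) = -n^4 + 5n^3 - 2n^2 + 6n - 4.
Check: q(9) = -3028. ✓

q(n) = -n^4 + 5n^3 - 2n^2 + 6n - 4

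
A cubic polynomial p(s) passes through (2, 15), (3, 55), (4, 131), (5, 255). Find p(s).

p(s) = 2s^3 + 2s - 5

Write p(s) = as^3 + bs^2 + cs + d. Substituting each data point gives a linear system:
  8a + 4b + 2c + d = 15
  27a + 9b + 3c + d = 55
  64a + 16b + 4c + d = 131
  125a + 25b + 5c + d = 255
Solving the system yields a = 2, b = 0, c = 2, d = -5.
So p(s) = 2s^3 + 2s - 5.
Check: p(2) = 15. ✓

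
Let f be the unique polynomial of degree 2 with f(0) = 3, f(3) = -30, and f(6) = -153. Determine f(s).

f(s) = -5s^2 + 4s + 3

Using the Lagrange interpolation formula with nodes 0, 3, 6:
  L_0(s) = (s - 3)(s - 6) / 18
  L_1(s) = s(s - 6) / -9
  L_2(s) = s(s - 3) / 18
Then f(s) = 3·L_0(s) - 30·L_1(s) - 153·L_2(s).
Expanding and collecting terms gives f(s) = -5s^2 + 4s + 3.
Check: f(3) = -30. ✓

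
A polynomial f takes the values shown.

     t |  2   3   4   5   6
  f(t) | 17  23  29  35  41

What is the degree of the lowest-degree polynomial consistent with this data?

Forward differences of the values at t = 2, 3, 4, 5, 6:
  f  : 17  23  29  35  41
  Δ  : 6  6  6  6
  Δ^2: 0  0  0
  Δ^3: 0  0
  Δ^4: 0
The first differences are constant (6) and nonzero, while all higher differences vanish, so the minimal degree is 1.

1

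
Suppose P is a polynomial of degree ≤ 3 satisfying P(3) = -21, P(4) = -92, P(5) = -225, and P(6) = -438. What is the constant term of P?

0

Write P(u) = au^3 + bu^2 + cu + d. Substituting each data point gives a linear system:
  27a + 9b + 3c + d = -21
  64a + 16b + 4c + d = -92
  125a + 25b + 5c + d = -225
  216a + 36b + 6c + d = -438
Solving the system yields a = -3, b = 5, c = 5, d = 0.
So P(u) = -3u³ + 5u² + 5u.
The constant term is 0.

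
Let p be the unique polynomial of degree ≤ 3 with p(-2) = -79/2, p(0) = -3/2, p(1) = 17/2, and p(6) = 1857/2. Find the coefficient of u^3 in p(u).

4

Write p(u) = au^3 + bu^2 + cu + d. Substituting each data point gives a linear system:
  -8a + 4b - 2c + d = -79/2
  d = -3/2
  a + b + c + d = 17/2
  216a + 36b + 6c + d = 1857/2
Solving the system yields a = 4, b = 1, c = 5, d = -3/2.
So p(u) = 4u³ + u² + 5u - 3/2.
The leading coefficient is 4.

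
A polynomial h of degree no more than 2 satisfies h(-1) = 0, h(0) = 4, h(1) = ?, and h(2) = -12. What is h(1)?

0

On equispaced nodes a degree-2 polynomial has vanishing third forward difference, so
  - h(-1) + 3·h(0) - 3·h(1) + h(2) = 0.
Substituting the known values and solving for h(1):
  -3·h(1) = 0
  h(1) = 0.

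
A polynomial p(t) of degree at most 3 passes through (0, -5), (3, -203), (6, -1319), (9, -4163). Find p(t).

Write p(t) = at^3 + bt^2 + ct + d. Substituting each data point gives a linear system:
  d = -5
  27a + 9b + 3c + d = -203
  216a + 36b + 6c + d = -1319
  729a + 81b + 9c + d = -4163
Solving the system yields a = -5, b = -6, c = -3, d = -5.
So p(t) = -5t^3 - 6t^2 - 3t - 5.
Check: p(0) = -5. ✓

p(t) = -5t^3 - 6t^2 - 3t - 5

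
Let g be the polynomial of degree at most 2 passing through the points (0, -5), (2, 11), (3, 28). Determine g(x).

Write g(x) = ax^2 + bx + c. Substituting each data point gives a linear system:
  c = -5
  4a + 2b + c = 11
  9a + 3b + c = 28
Solving the system yields a = 3, b = 2, c = -5.
So g(x) = 3x^2 + 2x - 5.
Check: g(3) = 28. ✓

g(x) = 3x^2 + 2x - 5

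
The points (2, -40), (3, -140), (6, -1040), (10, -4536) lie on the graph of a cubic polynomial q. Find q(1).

Using the Lagrange interpolation formula with nodes 2, 3, 6, 10:
  L_0(s) = (s - 3)(s - 6)(s - 10) / -32
  L_1(s) = (s - 2)(s - 6)(s - 10) / 21
  L_2(s) = (s - 2)(s - 3)(s - 10) / -48
  L_3(s) = (s - 2)(s - 3)(s - 6) / 224
Then q(s) = -40·L_0(s) - 140·L_1(s) - 1040·L_2(s) - 4536·L_3(s).
Expanding and collecting terms gives q(s) = -4s^3 - 6s^2 + 6s + 4.
Evaluating at s = 1: q(1) = 0.

0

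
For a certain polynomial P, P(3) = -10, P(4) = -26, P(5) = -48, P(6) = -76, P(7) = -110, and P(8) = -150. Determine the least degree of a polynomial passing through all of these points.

2

Forward differences of the values at s = 3, 4, 5, 6, 7, 8:
  P  : -10  -26  -48  -76  -110  -150
  Δ  : -16  -22  -28  -34  -40
  Δ^2: -6  -6  -6  -6
  Δ^3: 0  0  0
  Δ^4: 0  0
  Δ^5: 0
The second differences are constant (-6) and nonzero, while all higher differences vanish, so the minimal degree is 2.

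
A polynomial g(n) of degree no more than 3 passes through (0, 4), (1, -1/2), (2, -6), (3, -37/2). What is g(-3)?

Forward differences of the values at n = 0, 1, 2, 3:
  g  : 4  -1/2  -6  -37/2
  Δ  : -9/2  -11/2  -25/2
  Δ^2: -1  -7
  Δ^3: -6
The third differences are constant, confirming degree 3.
Interpolating (Newton forward form) and evaluating at n = -3 gives g(-3) = 143/2.

143/2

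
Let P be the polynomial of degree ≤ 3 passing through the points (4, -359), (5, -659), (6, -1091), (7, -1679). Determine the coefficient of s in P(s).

-2

Write P(s) = as^3 + bs^2 + cs + d. Substituting each data point gives a linear system:
  64a + 16b + 4c + d = -359
  125a + 25b + 5c + d = -659
  216a + 36b + 6c + d = -1091
  343a + 49b + 7c + d = -1679
Solving the system yields a = -4, b = -6, c = -2, d = 1.
So P(s) = -4s^3 - 6s^2 - 2s + 1.
The coefficient of s is -2.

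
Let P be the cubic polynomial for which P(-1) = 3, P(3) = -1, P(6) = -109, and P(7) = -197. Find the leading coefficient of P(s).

Write P(s) = as^3 + bs^2 + cs + d. Substituting each data point gives a linear system:
  -a + b - c + d = 3
  27a + 9b + 3c + d = -1
  216a + 36b + 6c + d = -109
  343a + 49b + 7c + d = -197
Solving the system yields a = -1, b = 3, c = 0, d = -1.
So P(s) = -s³ + 3s² - 1.
The leading coefficient is -1.

-1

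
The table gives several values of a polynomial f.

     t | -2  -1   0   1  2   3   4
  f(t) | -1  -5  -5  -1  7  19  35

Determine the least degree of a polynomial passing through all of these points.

Forward differences of the values at t = -2, -1, 0, 1, 2, 3, 4:
  f  : -1  -5  -5  -1  7  19  35
  Δ  : -4  0  4  8  12  16
  Δ^2: 4  4  4  4  4
  Δ^3: 0  0  0  0
  Δ^4: 0  0  0
  Δ^5: 0  0
  Δ^6: 0
The second differences are constant (4) and nonzero, while all higher differences vanish, so the minimal degree is 2.

2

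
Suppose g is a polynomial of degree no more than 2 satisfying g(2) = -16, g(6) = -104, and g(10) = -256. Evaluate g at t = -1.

8

Write g(t) = at^2 + bt + c. Substituting each data point gives a linear system:
  4a + 2b + c = -16
  36a + 6b + c = -104
  100a + 10b + c = -256
Solving the system yields a = -2, b = -6, c = 4.
So g(t) = -2t² - 6t + 4.
Then g(-1) = 8.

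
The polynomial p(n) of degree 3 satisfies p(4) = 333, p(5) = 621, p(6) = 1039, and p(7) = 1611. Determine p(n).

p(n) = 4n^3 + 5n^2 - n + 1

Using the Lagrange interpolation formula with nodes 4, 5, 6, 7:
  L_0(n) = (n - 5)(n - 6)(n - 7) / -6
  L_1(n) = (n - 4)(n - 6)(n - 7) / 2
  L_2(n) = (n - 4)(n - 5)(n - 7) / -2
  L_3(n) = (n - 4)(n - 5)(n - 6) / 6
Then p(n) = 333·L_0(n) + 621·L_1(n) + 1039·L_2(n) + 1611·L_3(n).
Expanding and collecting terms gives p(n) = 4n³ + 5n² - n + 1.
Check: p(7) = 1611. ✓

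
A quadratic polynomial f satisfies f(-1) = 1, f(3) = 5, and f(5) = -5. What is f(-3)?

-13

Using the Lagrange interpolation formula with nodes -1, 3, 5:
  L_0(t) = (t - 3)(t - 5) / 24
  L_1(t) = (t + 1)(t - 5) / -8
  L_2(t) = (t + 1)(t - 3) / 12
Then f(t) = 1·L_0(t) + 5·L_1(t) - 5·L_2(t).
Expanding and collecting terms gives f(t) = -t^2 + 3t + 5.
Evaluating at t = -3: f(-3) = -13.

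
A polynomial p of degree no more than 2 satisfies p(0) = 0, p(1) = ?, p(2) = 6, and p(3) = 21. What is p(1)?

The 3 known points determine the degree-2 polynomial uniquely.
Write p(n) = an^2 + bn + c. Substituting each data point gives a linear system:
  c = 0
  4a + 2b + c = 6
  9a + 3b + c = 21
Solving the system yields a = 4, b = -5, c = 0.
So p(n) = 4n^2 - 5n.
Then p(1) = -1.

-1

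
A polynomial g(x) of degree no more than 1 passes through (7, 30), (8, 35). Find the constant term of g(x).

Write g(x) = ax + b. Substituting each data point gives a linear system:
  7a + b = 30
  8a + b = 35
Solving the system yields a = 5, b = -5.
So g(x) = 5x - 5.
The constant term is -5.

-5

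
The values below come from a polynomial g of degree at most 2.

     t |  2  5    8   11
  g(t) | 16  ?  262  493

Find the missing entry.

103

On equispaced nodes a degree-2 polynomial has vanishing third forward difference, so
  - g(2) + 3·g(5) - 3·g(8) + g(11) = 0.
Substituting the known values and solving for g(5):
  3·g(5) = 309
  g(5) = 103.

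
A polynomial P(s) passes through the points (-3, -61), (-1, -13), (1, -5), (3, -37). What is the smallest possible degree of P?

2

Forward differences of the values at s = -3, -1, 1, 3:
  P  : -61  -13  -5  -37
  Δ  : 48  8  -32
  Δ^2: -40  -40
  Δ^3: 0
The second differences are constant (-40) and nonzero, while all higher differences vanish, so the minimal degree is 2.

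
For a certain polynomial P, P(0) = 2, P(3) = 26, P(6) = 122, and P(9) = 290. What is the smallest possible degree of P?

2

Forward differences of the values at s = 0, 3, 6, 9:
  P  : 2  26  122  290
  Δ  : 24  96  168
  Δ^2: 72  72
  Δ^3: 0
The second differences are constant (72) and nonzero, while all higher differences vanish, so the minimal degree is 2.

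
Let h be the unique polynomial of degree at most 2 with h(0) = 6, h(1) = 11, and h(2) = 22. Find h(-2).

14

Write h(x) = ax^2 + bx + c. Substituting each data point gives a linear system:
  c = 6
  a + b + c = 11
  4a + 2b + c = 22
Solving the system yields a = 3, b = 2, c = 6.
So h(x) = 3x² + 2x + 6.
Then h(-2) = 14.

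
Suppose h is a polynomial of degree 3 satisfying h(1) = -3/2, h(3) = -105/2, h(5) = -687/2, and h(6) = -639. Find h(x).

h(x) = -4x^3 + 6x^2 + (5/2)x - 6

Write h(x) = ax^3 + bx^2 + cx + d. Substituting each data point gives a linear system:
  a + b + c + d = -3/2
  27a + 9b + 3c + d = -105/2
  125a + 25b + 5c + d = -687/2
  216a + 36b + 6c + d = -639
Solving the system yields a = -4, b = 6, c = 5/2, d = -6.
So h(x) = -4x³ + 6x² + (5/2)x - 6.
Check: h(6) = -639. ✓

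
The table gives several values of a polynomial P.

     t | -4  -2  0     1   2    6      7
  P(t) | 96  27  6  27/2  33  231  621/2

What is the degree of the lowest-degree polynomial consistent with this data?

Divided differences on the nodes -4, -2, 0, 1, 2, 6, 7:
  order 0: 96  27  6  27/2  33  231  621/2
  order 1: -69/2  -21/2  15/2  39/2  99/2  159/2
  order 2: 6  6  6  6  6
  order 3: 0  0  0  0
  order 4: 0  0  0
  order 5: 0  0
  order 6: 0
The order-2 divided differences are all 6 (nonzero) and every higher order vanishes, so the data lies on a polynomial of degree exactly 2.

2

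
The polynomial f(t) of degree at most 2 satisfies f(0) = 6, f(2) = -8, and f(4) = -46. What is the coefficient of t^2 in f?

Write f(t) = at^2 + bt + c. Substituting each data point gives a linear system:
  c = 6
  4a + 2b + c = -8
  16a + 4b + c = -46
Solving the system yields a = -3, b = -1, c = 6.
So f(t) = -3t^2 - t + 6.
The leading coefficient is -3.

-3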